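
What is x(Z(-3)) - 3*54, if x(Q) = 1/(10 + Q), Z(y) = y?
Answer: -1133/7 ≈ -161.86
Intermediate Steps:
x(Z(-3)) - 3*54 = 1/(10 - 3) - 3*54 = 1/7 - 162 = ⅐ - 162 = -1133/7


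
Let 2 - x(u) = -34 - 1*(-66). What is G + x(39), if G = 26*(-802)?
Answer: -20882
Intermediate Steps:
x(u) = -30 (x(u) = 2 - (-34 - 1*(-66)) = 2 - (-34 + 66) = 2 - 1*32 = 2 - 32 = -30)
G = -20852
G + x(39) = -20852 - 30 = -20882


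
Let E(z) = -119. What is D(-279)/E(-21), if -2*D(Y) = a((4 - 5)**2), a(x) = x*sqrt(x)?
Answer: 1/238 ≈ 0.0042017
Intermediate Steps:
a(x) = x**(3/2)
D(Y) = -1/2 (D(Y) = -((4 - 5)**2)**(3/2)/2 = -((-1)**2)**(3/2)/2 = -1**(3/2)/2 = -1/2*1 = -1/2)
D(-279)/E(-21) = -1/2/(-119) = -1/2*(-1/119) = 1/238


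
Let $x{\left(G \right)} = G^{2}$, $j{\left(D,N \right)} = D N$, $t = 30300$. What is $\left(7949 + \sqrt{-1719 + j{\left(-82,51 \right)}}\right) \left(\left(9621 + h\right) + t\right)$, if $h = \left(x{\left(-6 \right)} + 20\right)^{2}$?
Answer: $342260093 + 43057 i \sqrt{5901} \approx 3.4226 \cdot 10^{8} + 3.3076 \cdot 10^{6} i$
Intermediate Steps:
$h = 3136$ ($h = \left(\left(-6\right)^{2} + 20\right)^{2} = \left(36 + 20\right)^{2} = 56^{2} = 3136$)
$\left(7949 + \sqrt{-1719 + j{\left(-82,51 \right)}}\right) \left(\left(9621 + h\right) + t\right) = \left(7949 + \sqrt{-1719 - 4182}\right) \left(\left(9621 + 3136\right) + 30300\right) = \left(7949 + \sqrt{-1719 - 4182}\right) \left(12757 + 30300\right) = \left(7949 + \sqrt{-5901}\right) 43057 = \left(7949 + i \sqrt{5901}\right) 43057 = 342260093 + 43057 i \sqrt{5901}$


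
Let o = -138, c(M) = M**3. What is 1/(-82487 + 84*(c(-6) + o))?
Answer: -1/112223 ≈ -8.9108e-6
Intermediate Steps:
1/(-82487 + 84*(c(-6) + o)) = 1/(-82487 + 84*((-6)**3 - 138)) = 1/(-82487 + 84*(-216 - 138)) = 1/(-82487 + 84*(-354)) = 1/(-82487 - 29736) = 1/(-112223) = -1/112223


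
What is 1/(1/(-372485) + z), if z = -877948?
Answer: -372485/327022460781 ≈ -1.1390e-6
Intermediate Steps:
1/(1/(-372485) + z) = 1/(1/(-372485) - 877948) = 1/(-1/372485 - 877948) = 1/(-327022460781/372485) = -372485/327022460781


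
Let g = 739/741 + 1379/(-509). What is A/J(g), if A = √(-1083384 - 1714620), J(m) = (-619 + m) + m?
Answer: -8297718*I*√5781/234758987 ≈ -2.6874*I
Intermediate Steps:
g = -645688/377169 (g = 739*(1/741) + 1379*(-1/509) = 739/741 - 1379/509 = -645688/377169 ≈ -1.7119)
J(m) = -619 + 2*m
A = 22*I*√5781 (A = √(-2798004) = 22*I*√5781 ≈ 1672.7*I)
A/J(g) = (22*I*√5781)/(-619 + 2*(-645688/377169)) = (22*I*√5781)/(-619 - 1291376/377169) = (22*I*√5781)/(-234758987/377169) = (22*I*√5781)*(-377169/234758987) = -8297718*I*√5781/234758987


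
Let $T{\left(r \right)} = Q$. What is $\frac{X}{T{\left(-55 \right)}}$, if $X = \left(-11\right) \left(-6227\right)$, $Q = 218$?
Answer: $\frac{68497}{218} \approx 314.21$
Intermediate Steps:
$T{\left(r \right)} = 218$
$X = 68497$
$\frac{X}{T{\left(-55 \right)}} = \frac{68497}{218}$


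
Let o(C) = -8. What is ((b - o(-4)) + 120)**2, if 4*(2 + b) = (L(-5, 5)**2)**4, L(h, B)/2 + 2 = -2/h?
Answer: 1261040450758409476/152587890625 ≈ 8.2644e+6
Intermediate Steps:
L(h, B) = -4 - 4/h (L(h, B) = -4 + 2*(-2/h) = -4 - 4/h)
b = 1072960574/390625 (b = -2 + ((-4 - 4/(-5))**2)**4/4 = -2 + ((-4 - 4*(-1/5))**2)**4/4 = -2 + ((-4 + 4/5)**2)**4/4 = -2 + ((-16/5)**2)**4/4 = -2 + (256/25)**4/4 = -2 + (1/4)*(4294967296/390625) = -2 + 1073741824/390625 = 1072960574/390625 ≈ 2746.8)
((b - o(-4)) + 120)**2 = ((1072960574/390625 - 1*(-8)) + 120)**2 = ((1072960574/390625 + 8) + 120)**2 = (1076085574/390625 + 120)**2 = (1122960574/390625)**2 = 1261040450758409476/152587890625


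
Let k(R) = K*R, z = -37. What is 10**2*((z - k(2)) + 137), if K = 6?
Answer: 8800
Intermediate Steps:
k(R) = 6*R
10**2*((z - k(2)) + 137) = 10**2*((-37 - 6*2) + 137) = 100*((-37 - 1*12) + 137) = 100*((-37 - 12) + 137) = 100*(-49 + 137) = 100*88 = 8800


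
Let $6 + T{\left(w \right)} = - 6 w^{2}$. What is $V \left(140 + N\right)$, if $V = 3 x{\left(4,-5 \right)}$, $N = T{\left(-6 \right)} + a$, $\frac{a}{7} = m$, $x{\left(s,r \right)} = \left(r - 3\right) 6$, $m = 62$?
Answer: $-50688$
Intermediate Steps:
$x{\left(s,r \right)} = -18 + 6 r$ ($x{\left(s,r \right)} = \left(-3 + r\right) 6 = -18 + 6 r$)
$T{\left(w \right)} = -6 - 6 w^{2}$
$a = 434$ ($a = 7 \cdot 62 = 434$)
$N = 212$ ($N = \left(-6 - 6 \left(-6\right)^{2}\right) + 434 = \left(-6 - 216\right) + 434 = -222 + 434 = 212$)
$V = -144$ ($V = 3 \left(-18 + 6 \left(-5\right)\right) = 3 \left(-18 - 30\right) = 3 \left(-48\right) = -144$)
$V \left(140 + N\right) = - 144 \left(140 + 212\right) = \left(-144\right) 352 = -50688$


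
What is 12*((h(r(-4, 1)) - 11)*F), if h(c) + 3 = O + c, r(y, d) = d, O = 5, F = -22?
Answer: 2112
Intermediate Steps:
h(c) = 2 + c (h(c) = -3 + (5 + c) = 2 + c)
12*((h(r(-4, 1)) - 11)*F) = 12*(((2 + 1) - 11)*(-22)) = 12*((3 - 11)*(-22)) = 12*(-8*(-22)) = 12*176 = 2112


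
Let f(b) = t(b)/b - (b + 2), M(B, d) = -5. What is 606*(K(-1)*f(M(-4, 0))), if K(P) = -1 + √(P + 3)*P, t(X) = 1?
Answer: -8484/5 - 8484*√2/5 ≈ -4096.4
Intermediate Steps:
f(b) = -2 + 1/b - b (f(b) = 1/b - (b + 2) = 1/b - (2 + b) = 1/b + (-2 - b) = -2 + 1/b - b)
K(P) = -1 + P*√(3 + P) (K(P) = -1 + √(3 + P)*P = -1 + P*√(3 + P))
606*(K(-1)*f(M(-4, 0))) = 606*((-1 - √(3 - 1))*(-2 + 1/(-5) - 1*(-5))) = 606*((-1 - √2)*(-2 - ⅕ + 5)) = 606*((-1 - √2)*(14/5)) = 606*(-14/5 - 14*√2/5) = -8484/5 - 8484*√2/5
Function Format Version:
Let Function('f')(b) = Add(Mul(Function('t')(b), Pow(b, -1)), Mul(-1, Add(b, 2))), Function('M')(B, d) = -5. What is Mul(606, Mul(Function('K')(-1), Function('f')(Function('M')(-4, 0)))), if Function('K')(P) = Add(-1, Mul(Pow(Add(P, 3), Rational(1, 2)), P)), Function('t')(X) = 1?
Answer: Add(Rational(-8484, 5), Mul(Rational(-8484, 5), Pow(2, Rational(1, 2)))) ≈ -4096.4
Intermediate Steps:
Function('f')(b) = Add(-2, Pow(b, -1), Mul(-1, b)) (Function('f')(b) = Add(Mul(1, Pow(b, -1)), Mul(-1, Add(b, 2))) = Add(Pow(b, -1), Mul(-1, Add(2, b))) = Add(Pow(b, -1), Add(-2, Mul(-1, b))) = Add(-2, Pow(b, -1), Mul(-1, b)))
Function('K')(P) = Add(-1, Mul(P, Pow(Add(3, P), Rational(1, 2)))) (Function('K')(P) = Add(-1, Mul(Pow(Add(3, P), Rational(1, 2)), P)) = Add(-1, Mul(P, Pow(Add(3, P), Rational(1, 2)))))
Mul(606, Mul(Function('K')(-1), Function('f')(Function('M')(-4, 0)))) = Mul(606, Mul(Add(-1, Mul(-1, Pow(Add(3, -1), Rational(1, 2)))), Add(-2, Pow(-5, -1), Mul(-1, -5)))) = Mul(606, Mul(Add(-1, Mul(-1, Pow(2, Rational(1, 2)))), Add(-2, Rational(-1, 5), 5))) = Mul(606, Mul(Add(-1, Mul(-1, Pow(2, Rational(1, 2)))), Rational(14, 5))) = Mul(606, Add(Rational(-14, 5), Mul(Rational(-14, 5), Pow(2, Rational(1, 2))))) = Add(Rational(-8484, 5), Mul(Rational(-8484, 5), Pow(2, Rational(1, 2))))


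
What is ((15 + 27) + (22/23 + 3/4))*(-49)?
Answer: -197029/92 ≈ -2141.6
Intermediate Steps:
((15 + 27) + (22/23 + 3/4))*(-49) = (42 + (22*(1/23) + 3*(¼)))*(-49) = (42 + (22/23 + ¾))*(-49) = (42 + 157/92)*(-49) = (4021/92)*(-49) = -197029/92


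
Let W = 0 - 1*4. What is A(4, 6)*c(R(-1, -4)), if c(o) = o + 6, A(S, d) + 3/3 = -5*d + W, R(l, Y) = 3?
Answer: -315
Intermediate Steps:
W = -4 (W = 0 - 4 = -4)
A(S, d) = -5 - 5*d (A(S, d) = -1 + (-5*d - 4) = -1 + (-4 - 5*d) = -5 - 5*d)
c(o) = 6 + o
A(4, 6)*c(R(-1, -4)) = (-5 - 5*6)*(6 + 3) = (-5 - 30)*9 = -35*9 = -315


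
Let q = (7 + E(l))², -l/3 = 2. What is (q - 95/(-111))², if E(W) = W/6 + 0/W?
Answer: 16736281/12321 ≈ 1358.4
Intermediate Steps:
l = -6 (l = -3*2 = -6)
E(W) = W/6 (E(W) = W*(⅙) + 0 = W/6 + 0 = W/6)
q = 36 (q = (7 + (⅙)*(-6))² = (7 - 1)² = 6² = 36)
(q - 95/(-111))² = (36 - 95/(-111))² = (36 - 95*(-1/111))² = (36 + 95/111)² = (4091/111)² = 16736281/12321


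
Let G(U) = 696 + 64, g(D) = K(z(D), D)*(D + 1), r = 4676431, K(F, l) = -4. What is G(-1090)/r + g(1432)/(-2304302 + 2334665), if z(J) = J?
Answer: -26782226612/141990474453 ≈ -0.18862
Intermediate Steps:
g(D) = -4 - 4*D (g(D) = -4*(D + 1) = -4*(1 + D) = -4 - 4*D)
G(U) = 760
G(-1090)/r + g(1432)/(-2304302 + 2334665) = 760/4676431 + (-4 - 4*1432)/(-2304302 + 2334665) = 760*(1/4676431) + (-4 - 5728)/30363 = 760/4676431 - 5732*1/30363 = 760/4676431 - 5732/30363 = -26782226612/141990474453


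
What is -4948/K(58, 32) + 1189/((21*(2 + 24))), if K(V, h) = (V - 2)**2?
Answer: 18341/30576 ≈ 0.59985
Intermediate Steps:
K(V, h) = (-2 + V)**2
-4948/K(58, 32) + 1189/((21*(2 + 24))) = -4948/(-2 + 58)**2 + 1189/((21*(2 + 24))) = -4948/(56**2) + 1189/((21*26)) = -4948/3136 + 1189/546 = -4948*1/3136 + 1189*(1/546) = -1237/784 + 1189/546 = 18341/30576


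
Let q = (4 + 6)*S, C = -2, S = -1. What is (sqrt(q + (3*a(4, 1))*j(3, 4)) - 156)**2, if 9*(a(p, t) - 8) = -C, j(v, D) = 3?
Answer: 21904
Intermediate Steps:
a(p, t) = 74/9 (a(p, t) = 8 + (-1*(-2))/9 = 8 + (1/9)*2 = 8 + 2/9 = 74/9)
q = -10 (q = (4 + 6)*(-1) = 10*(-1) = -10)
(sqrt(q + (3*a(4, 1))*j(3, 4)) - 156)**2 = (sqrt(-10 + (3*(74/9))*3) - 156)**2 = (sqrt(-10 + (74/3)*3) - 156)**2 = (sqrt(-10 + 74) - 156)**2 = (sqrt(64) - 156)**2 = (8 - 156)**2 = (-148)**2 = 21904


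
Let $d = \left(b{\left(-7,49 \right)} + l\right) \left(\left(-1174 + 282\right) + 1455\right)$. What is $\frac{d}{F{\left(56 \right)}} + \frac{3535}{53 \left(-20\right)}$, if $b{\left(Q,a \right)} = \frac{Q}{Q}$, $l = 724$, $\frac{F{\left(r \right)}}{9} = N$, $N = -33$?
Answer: $- \frac{86743079}{62964} \approx -1377.7$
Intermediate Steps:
$F{\left(r \right)} = -297$ ($F{\left(r \right)} = 9 \left(-33\right) = -297$)
$b{\left(Q,a \right)} = 1$
$d = 408175$ ($d = \left(1 + 724\right) \left(\left(-1174 + 282\right) + 1455\right) = 725 \left(-892 + 1455\right) = 725 \cdot 563 = 408175$)
$\frac{d}{F{\left(56 \right)}} + \frac{3535}{53 \left(-20\right)} = \frac{408175}{-297} + \frac{3535}{53 \left(-20\right)} = 408175 \left(- \frac{1}{297}\right) + \frac{3535}{-1060} = - \frac{408175}{297} + 3535 \left(- \frac{1}{1060}\right) = - \frac{408175}{297} - \frac{707}{212} = - \frac{86743079}{62964}$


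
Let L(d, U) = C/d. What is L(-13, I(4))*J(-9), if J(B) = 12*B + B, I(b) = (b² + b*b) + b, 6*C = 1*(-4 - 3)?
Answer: -21/2 ≈ -10.500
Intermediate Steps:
C = -7/6 (C = (1*(-4 - 3))/6 = (1*(-7))/6 = (⅙)*(-7) = -7/6 ≈ -1.1667)
I(b) = b + 2*b² (I(b) = (b² + b²) + b = 2*b² + b = b + 2*b²)
L(d, U) = -7/(6*d)
J(B) = 13*B
L(-13, I(4))*J(-9) = (-7/6/(-13))*(13*(-9)) = -7/6*(-1/13)*(-117) = (7/78)*(-117) = -21/2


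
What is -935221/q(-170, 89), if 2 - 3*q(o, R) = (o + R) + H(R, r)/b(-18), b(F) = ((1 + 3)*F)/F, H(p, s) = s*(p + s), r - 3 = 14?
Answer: 267206/35 ≈ 7634.5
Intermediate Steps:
r = 17 (r = 3 + 14 = 17)
b(F) = 4 (b(F) = (4*F)/F = 4)
q(o, R) = -281/12 - 7*R/4 - o/3 (q(o, R) = ⅔ - ((o + R) + (17*(R + 17))/4)/3 = ⅔ - ((R + o) + (17*(17 + R))*(¼))/3 = ⅔ - ((R + o) + (289 + 17*R)*(¼))/3 = ⅔ - ((R + o) + (289/4 + 17*R/4))/3 = ⅔ - (289/4 + o + 21*R/4)/3 = ⅔ + (-289/12 - 7*R/4 - o/3) = -281/12 - 7*R/4 - o/3)
-935221/q(-170, 89) = -935221/(-281/12 - 7/4*89 - ⅓*(-170)) = -935221/(-281/12 - 623/4 + 170/3) = -935221/(-245/2) = -935221*(-2/245) = 267206/35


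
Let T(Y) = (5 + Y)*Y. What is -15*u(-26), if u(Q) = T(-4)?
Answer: 60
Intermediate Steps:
T(Y) = Y*(5 + Y)
u(Q) = -4 (u(Q) = -4*(5 - 4) = -4*1 = -4)
-15*u(-26) = -15*(-4) = 60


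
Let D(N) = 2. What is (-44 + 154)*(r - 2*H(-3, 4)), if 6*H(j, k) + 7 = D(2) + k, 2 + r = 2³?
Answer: 2090/3 ≈ 696.67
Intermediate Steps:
r = 6 (r = -2 + 2³ = -2 + 8 = 6)
H(j, k) = -⅚ + k/6 (H(j, k) = -7/6 + (2 + k)/6 = -7/6 + (⅓ + k/6) = -⅚ + k/6)
(-44 + 154)*(r - 2*H(-3, 4)) = (-44 + 154)*(6 - 2*(-⅚ + (⅙)*4)) = 110*(6 - 2*(-⅚ + ⅔)) = 110*(6 - 2*(-⅙)) = 110*(6 + ⅓) = 110*(19/3) = 2090/3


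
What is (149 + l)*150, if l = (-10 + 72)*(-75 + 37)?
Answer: -331050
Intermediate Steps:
l = -2356 (l = 62*(-38) = -2356)
(149 + l)*150 = (149 - 2356)*150 = -2207*150 = -331050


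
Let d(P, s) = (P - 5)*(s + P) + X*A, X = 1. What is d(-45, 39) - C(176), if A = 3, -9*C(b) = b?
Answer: 2903/9 ≈ 322.56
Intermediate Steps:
C(b) = -b/9
d(P, s) = 3 + (-5 + P)*(P + s) (d(P, s) = (P - 5)*(s + P) + 1*3 = (-5 + P)*(P + s) + 3 = 3 + (-5 + P)*(P + s))
d(-45, 39) - C(176) = (3 + (-45)² - 5*(-45) - 5*39 - 45*39) - (-1)*176/9 = (3 + 2025 + 225 - 195 - 1755) - 1*(-176/9) = 303 + 176/9 = 2903/9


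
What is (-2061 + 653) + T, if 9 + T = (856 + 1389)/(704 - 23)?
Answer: -962732/681 ≈ -1413.7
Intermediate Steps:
T = -3884/681 (T = -9 + (856 + 1389)/(704 - 23) = -9 + 2245/681 = -3884/681 ≈ -5.7034)
(-2061 + 653) + T = (-2061 + 653) - 3884/681 = -1408 - 3884/681 = -962732/681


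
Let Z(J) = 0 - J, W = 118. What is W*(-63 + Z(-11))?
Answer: -6136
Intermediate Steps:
Z(J) = -J
W*(-63 + Z(-11)) = 118*(-63 - 1*(-11)) = 118*(-63 + 11) = 118*(-52) = -6136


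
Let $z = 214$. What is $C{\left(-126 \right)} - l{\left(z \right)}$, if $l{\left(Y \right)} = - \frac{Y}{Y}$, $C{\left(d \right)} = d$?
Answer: $-125$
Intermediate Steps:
$l{\left(Y \right)} = -1$ ($l{\left(Y \right)} = \left(-1\right) 1 = -1$)
$C{\left(-126 \right)} - l{\left(z \right)} = -126 - -1 = -126 + 1 = -125$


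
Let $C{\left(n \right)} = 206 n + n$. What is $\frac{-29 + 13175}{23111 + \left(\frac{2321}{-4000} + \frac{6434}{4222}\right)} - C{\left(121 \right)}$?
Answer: $- \frac{4887992695262343}{195157252369} \approx -25046.0$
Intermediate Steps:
$C{\left(n \right)} = 207 n$
$\frac{-29 + 13175}{23111 + \left(\frac{2321}{-4000} + \frac{6434}{4222}\right)} - C{\left(121 \right)} = \frac{-29 + 13175}{23111 + \left(\frac{2321}{-4000} + \frac{6434}{4222}\right)} - 207 \cdot 121 = \frac{13146}{23111 + \left(2321 \left(- \frac{1}{4000}\right) + 6434 \cdot \frac{1}{4222}\right)} - 25047 = \frac{13146}{23111 + \left(- \frac{2321}{4000} + \frac{3217}{2111}\right)} - 25047 = \frac{13146}{23111 + \frac{7968369}{8444000}} - 25047 = \frac{13146}{\frac{195157252369}{8444000}} - 25047 = 13146 \cdot \frac{8444000}{195157252369} - 25047 = \frac{111004824000}{195157252369} - 25047 = - \frac{4887992695262343}{195157252369}$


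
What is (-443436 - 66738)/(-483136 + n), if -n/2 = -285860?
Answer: -85029/14764 ≈ -5.7592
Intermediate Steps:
n = 571720 (n = -2*(-285860) = 571720)
(-443436 - 66738)/(-483136 + n) = (-443436 - 66738)/(-483136 + 571720) = -510174/88584 = -510174*1/88584 = -85029/14764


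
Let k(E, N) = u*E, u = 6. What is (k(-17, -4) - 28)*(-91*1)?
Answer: 11830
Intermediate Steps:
k(E, N) = 6*E
(k(-17, -4) - 28)*(-91*1) = (6*(-17) - 28)*(-91*1) = (-102 - 28)*(-91) = -130*(-91) = 11830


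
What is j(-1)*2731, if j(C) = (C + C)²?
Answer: 10924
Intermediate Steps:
j(C) = 4*C² (j(C) = (2*C)² = 4*C²)
j(-1)*2731 = (4*(-1)²)*2731 = (4*1)*2731 = 4*2731 = 10924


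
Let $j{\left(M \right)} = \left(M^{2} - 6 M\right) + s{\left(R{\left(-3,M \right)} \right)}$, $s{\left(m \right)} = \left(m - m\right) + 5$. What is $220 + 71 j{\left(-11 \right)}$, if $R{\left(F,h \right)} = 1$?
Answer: $13852$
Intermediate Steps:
$s{\left(m \right)} = 5$ ($s{\left(m \right)} = 0 + 5 = 5$)
$j{\left(M \right)} = 5 + M^{2} - 6 M$ ($j{\left(M \right)} = \left(M^{2} - 6 M\right) + 5 = 5 + M^{2} - 6 M$)
$220 + 71 j{\left(-11 \right)} = 220 + 71 \left(5 + \left(-11\right)^{2} - -66\right) = 220 + 71 \left(5 + 121 + 66\right) = 220 + 71 \cdot 192 = 220 + 13632 = 13852$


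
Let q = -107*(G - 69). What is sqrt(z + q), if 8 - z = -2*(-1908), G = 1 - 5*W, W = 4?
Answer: 2*sqrt(1402) ≈ 74.887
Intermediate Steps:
G = -19 (G = 1 - 5*4 = 1 - 20 = -19)
z = -3808 (z = 8 - (-2)*(-1908) = 8 - 1*3816 = 8 - 3816 = -3808)
q = 9416 (q = -107*(-19 - 69) = -107*(-88) = 9416)
sqrt(z + q) = sqrt(-3808 + 9416) = sqrt(5608) = 2*sqrt(1402)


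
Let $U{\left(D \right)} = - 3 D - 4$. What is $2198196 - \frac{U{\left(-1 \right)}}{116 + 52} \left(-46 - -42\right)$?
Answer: $\frac{92324231}{42} \approx 2.1982 \cdot 10^{6}$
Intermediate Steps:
$U{\left(D \right)} = -4 - 3 D$
$2198196 - \frac{U{\left(-1 \right)}}{116 + 52} \left(-46 - -42\right) = 2198196 - \frac{-4 - -3}{116 + 52} \left(-46 - -42\right) = 2198196 - \frac{-4 + 3}{168} \left(-46 + 42\right) = 2198196 - \frac{1}{168} \left(-1\right) \left(-4\right) = 2198196 - \left(- \frac{1}{168}\right) \left(-4\right) = 2198196 - \frac{1}{42} = \frac{92324231}{42}$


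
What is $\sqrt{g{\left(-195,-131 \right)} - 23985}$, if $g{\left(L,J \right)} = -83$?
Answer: $2 i \sqrt{6017} \approx 155.14 i$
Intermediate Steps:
$\sqrt{g{\left(-195,-131 \right)} - 23985} = \sqrt{-83 - 23985} = \sqrt{-24068} = 2 i \sqrt{6017}$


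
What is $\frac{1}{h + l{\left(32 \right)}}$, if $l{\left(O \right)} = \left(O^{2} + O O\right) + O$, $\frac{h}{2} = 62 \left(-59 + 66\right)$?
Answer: $\frac{1}{2948} \approx 0.00033921$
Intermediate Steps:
$h = 868$ ($h = 2 \cdot 62 \left(-59 + 66\right) = 2 \cdot 62 \cdot 7 = 2 \cdot 434 = 868$)
$l{\left(O \right)} = O + 2 O^{2}$ ($l{\left(O \right)} = \left(O^{2} + O^{2}\right) + O = 2 O^{2} + O = O + 2 O^{2}$)
$\frac{1}{h + l{\left(32 \right)}} = \frac{1}{868 + 32 \left(1 + 2 \cdot 32\right)} = \frac{1}{868 + 32 \left(1 + 64\right)} = \frac{1}{868 + 32 \cdot 65} = \frac{1}{868 + 2080} = \frac{1}{2948}$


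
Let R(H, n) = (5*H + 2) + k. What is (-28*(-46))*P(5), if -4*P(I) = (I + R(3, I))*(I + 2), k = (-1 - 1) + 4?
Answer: -54096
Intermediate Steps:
k = 2 (k = -2 + 4 = 2)
R(H, n) = 4 + 5*H (R(H, n) = (5*H + 2) + 2 = (2 + 5*H) + 2 = 4 + 5*H)
P(I) = -(2 + I)*(19 + I)/4 (P(I) = -(I + (4 + 5*3))*(I + 2)/4 = -(I + (4 + 15))*(2 + I)/4 = -(I + 19)*(2 + I)/4 = -(19 + I)*(2 + I)/4 = -(2 + I)*(19 + I)/4)
(-28*(-46))*P(5) = (-28*(-46))*(-19/2 - 21/4*5 - ¼*5²) = 1288*(-19/2 - 105/4 - ¼*25) = 1288*(-19/2 - 105/4 - 25/4) = 1288*(-42) = -54096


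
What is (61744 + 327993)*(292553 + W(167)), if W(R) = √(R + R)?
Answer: 114018728561 + 389737*√334 ≈ 1.1403e+11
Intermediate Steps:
W(R) = √2*√R (W(R) = √(2*R) = √2*√R)
(61744 + 327993)*(292553 + W(167)) = (61744 + 327993)*(292553 + √2*√167) = 389737*(292553 + √334) = 114018728561 + 389737*√334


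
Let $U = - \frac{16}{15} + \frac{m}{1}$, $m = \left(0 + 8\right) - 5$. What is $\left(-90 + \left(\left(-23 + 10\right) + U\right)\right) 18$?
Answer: $- \frac{9096}{5} \approx -1819.2$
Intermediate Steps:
$m = 3$ ($m = 8 - 5 = 3$)
$U = \frac{29}{15}$ ($U = - \frac{16}{15} + \frac{3}{1} = \left(-16\right) \frac{1}{15} + 3 \cdot 1 = - \frac{16}{15} + 3 = \frac{29}{15} \approx 1.9333$)
$\left(-90 + \left(\left(-23 + 10\right) + U\right)\right) 18 = \left(-90 + \left(\left(-23 + 10\right) + \frac{29}{15}\right)\right) 18 = \left(-90 + \left(-13 + \frac{29}{15}\right)\right) 18 = \left(-90 - \frac{166}{15}\right) 18 = \left(- \frac{1516}{15}\right) 18 = - \frac{9096}{5}$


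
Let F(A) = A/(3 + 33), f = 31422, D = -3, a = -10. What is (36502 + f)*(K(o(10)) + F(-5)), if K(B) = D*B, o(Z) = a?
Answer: 18254575/9 ≈ 2.0283e+6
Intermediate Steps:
o(Z) = -10
K(B) = -3*B
F(A) = A/36
(36502 + f)*(K(o(10)) + F(-5)) = (36502 + 31422)*(-3*(-10) + (1/36)*(-5)) = 67924*(30 - 5/36) = 67924*(1075/36) = 18254575/9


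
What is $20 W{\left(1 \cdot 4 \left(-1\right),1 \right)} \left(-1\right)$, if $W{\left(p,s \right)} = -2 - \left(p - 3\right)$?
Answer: $-100$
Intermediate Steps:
$W{\left(p,s \right)} = 1 - p$ ($W{\left(p,s \right)} = -2 - \left(p - 3\right) = -2 - \left(-3 + p\right) = 1 - p$)
$20 W{\left(1 \cdot 4 \left(-1\right),1 \right)} \left(-1\right) = 20 \left(1 - 1 \cdot 4 \left(-1\right)\right) \left(-1\right) = 20 \left(1 - 4 \left(-1\right)\right) \left(-1\right) = 20 \left(1 - -4\right) \left(-1\right) = 20 \left(1 + 4\right) \left(-1\right) = 20 \cdot 5 \left(-1\right) = 100 \left(-1\right) = -100$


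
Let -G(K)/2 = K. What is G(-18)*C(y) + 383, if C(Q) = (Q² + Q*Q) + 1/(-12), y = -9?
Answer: 6212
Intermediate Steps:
G(K) = -2*K
C(Q) = -1/12 + 2*Q² (C(Q) = (Q² + Q²) - 1/12 = 2*Q² - 1/12 = -1/12 + 2*Q²)
G(-18)*C(y) + 383 = (-2*(-18))*(-1/12 + 2*(-9)²) + 383 = 36*(-1/12 + 2*81) + 383 = 36*(-1/12 + 162) + 383 = 36*(1943/12) + 383 = 5829 + 383 = 6212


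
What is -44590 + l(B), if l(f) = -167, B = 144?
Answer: -44757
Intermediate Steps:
-44590 + l(B) = -44590 - 167 = -44757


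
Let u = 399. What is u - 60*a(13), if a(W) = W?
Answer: -381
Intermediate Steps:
u - 60*a(13) = 399 - 60*13 = 399 - 780 = -381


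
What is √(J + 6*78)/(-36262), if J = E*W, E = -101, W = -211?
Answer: -√21779/36262 ≈ -0.0040697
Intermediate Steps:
J = 21311 (J = -101*(-211) = 21311)
√(J + 6*78)/(-36262) = √(21311 + 6*78)/(-36262) = √(21311 + 468)*(-1/36262) = √21779*(-1/36262) = -√21779/36262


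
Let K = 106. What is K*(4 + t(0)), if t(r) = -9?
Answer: -530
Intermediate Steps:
K*(4 + t(0)) = 106*(4 - 9) = 106*(-5) = -530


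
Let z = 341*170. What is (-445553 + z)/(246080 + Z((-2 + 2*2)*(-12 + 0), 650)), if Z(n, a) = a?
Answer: -387583/246730 ≈ -1.5709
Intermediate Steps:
z = 57970
(-445553 + z)/(246080 + Z((-2 + 2*2)*(-12 + 0), 650)) = (-445553 + 57970)/(246080 + 650) = -387583/246730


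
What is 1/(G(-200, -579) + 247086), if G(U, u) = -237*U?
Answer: 1/294486 ≈ 3.3957e-6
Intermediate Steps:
1/(G(-200, -579) + 247086) = 1/(-237*(-200) + 247086) = 1/(47400 + 247086) = 1/294486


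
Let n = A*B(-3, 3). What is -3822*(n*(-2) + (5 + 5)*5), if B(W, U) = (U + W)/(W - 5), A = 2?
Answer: -191100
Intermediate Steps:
B(W, U) = (U + W)/(-5 + W)
n = 0 (n = 2*((3 - 3)/(-5 - 3)) = 2*(0/(-8)) = 2*(-⅛*0) = 2*0 = 0)
-3822*(n*(-2) + (5 + 5)*5) = -3822*(0*(-2) + (5 + 5)*5) = -3822*(0 + 10*5) = -3822*(0 + 50) = -3822*50 = -1*191100 = -191100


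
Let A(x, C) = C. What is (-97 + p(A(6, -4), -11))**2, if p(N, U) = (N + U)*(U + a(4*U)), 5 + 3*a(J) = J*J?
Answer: 91910569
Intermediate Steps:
a(J) = -5/3 + J**2/3 (a(J) = -5/3 + (J*J)/3 = -5/3 + J**2/3)
p(N, U) = (N + U)*(-5/3 + U + 16*U**2/3) (p(N, U) = (N + U)*(U + (-5/3 + (4*U)**2/3)) = (N + U)*(U + (-5/3 + (16*U**2)/3)) = (N + U)*(U + (-5/3 + 16*U**2/3)) = (N + U)*(-5/3 + U + 16*U**2/3))
(-97 + p(A(6, -4), -11))**2 = (-97 + ((-11)**2 - 4*(-11) + (1/3)*(-4)*(-5 + 16*(-11)**2) + (1/3)*(-11)*(-5 + 16*(-11)**2)))**2 = (-97 + (121 + 44 + (1/3)*(-4)*(-5 + 16*121) + (1/3)*(-11)*(-5 + 16*121)))**2 = (-97 + (121 + 44 + (1/3)*(-4)*(-5 + 1936) + (1/3)*(-11)*(-5 + 1936)))**2 = (-97 + (121 + 44 + (1/3)*(-4)*1931 + (1/3)*(-11)*1931))**2 = (-97 + (121 + 44 - 7724/3 - 21241/3))**2 = (-97 - 9490)**2 = (-9587)**2 = 91910569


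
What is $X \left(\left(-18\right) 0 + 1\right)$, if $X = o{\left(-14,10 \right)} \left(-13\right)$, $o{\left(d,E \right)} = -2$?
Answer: $26$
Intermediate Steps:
$X = 26$ ($X = \left(-2\right) \left(-13\right) = 26$)
$X \left(\left(-18\right) 0 + 1\right) = 26 \left(\left(-18\right) 0 + 1\right) = 26 \left(0 + 1\right) = 26 \cdot 1 = 26$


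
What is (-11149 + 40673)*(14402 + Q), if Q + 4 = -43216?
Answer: -850822632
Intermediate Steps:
Q = -43220 (Q = -4 - 43216 = -43220)
(-11149 + 40673)*(14402 + Q) = (-11149 + 40673)*(14402 - 43220) = 29524*(-28818) = -850822632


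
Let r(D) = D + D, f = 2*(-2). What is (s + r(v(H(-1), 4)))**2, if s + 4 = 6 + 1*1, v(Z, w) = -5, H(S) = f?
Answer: 49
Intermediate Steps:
f = -4
H(S) = -4
s = 3 (s = -4 + (6 + 1*1) = -4 + (6 + 1) = -4 + 7 = 3)
r(D) = 2*D
(s + r(v(H(-1), 4)))**2 = (3 + 2*(-5))**2 = (3 - 10)**2 = (-7)**2 = 49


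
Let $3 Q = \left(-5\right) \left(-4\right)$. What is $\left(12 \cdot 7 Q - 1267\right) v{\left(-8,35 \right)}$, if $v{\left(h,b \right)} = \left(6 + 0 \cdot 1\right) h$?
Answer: $33936$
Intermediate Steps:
$v{\left(h,b \right)} = 6 h$ ($v{\left(h,b \right)} = \left(6 + 0\right) h = 6 h$)
$Q = \frac{20}{3}$ ($Q = \frac{\left(-5\right) \left(-4\right)}{3} = \frac{1}{3} \cdot 20 = \frac{20}{3} \approx 6.6667$)
$\left(12 \cdot 7 Q - 1267\right) v{\left(-8,35 \right)} = \left(12 \cdot 7 \cdot \frac{20}{3} - 1267\right) 6 \left(-8\right) = \left(84 \cdot \frac{20}{3} - 1267\right) \left(-48\right) = \left(560 - 1267\right) \left(-48\right) = \left(-707\right) \left(-48\right) = 33936$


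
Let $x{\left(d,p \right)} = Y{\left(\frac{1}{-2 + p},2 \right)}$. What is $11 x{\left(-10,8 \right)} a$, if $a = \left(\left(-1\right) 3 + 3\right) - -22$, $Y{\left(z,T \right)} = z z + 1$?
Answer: $\frac{4477}{18} \approx 248.72$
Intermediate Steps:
$Y{\left(z,T \right)} = 1 + z^{2}$ ($Y{\left(z,T \right)} = z^{2} + 1 = 1 + z^{2}$)
$x{\left(d,p \right)} = 1 + \frac{1}{\left(-2 + p\right)^{2}}$ ($x{\left(d,p \right)} = 1 + \left(\frac{1}{-2 + p}\right)^{2} = 1 + \frac{1}{\left(-2 + p\right)^{2}}$)
$a = 22$ ($a = \left(-3 + 3\right) + 22 = 0 + 22 = 22$)
$11 x{\left(-10,8 \right)} a = 11 \left(1 + \frac{1}{\left(-2 + 8\right)^{2}}\right) 22 = 11 \left(1 + \frac{1}{36}\right) 22 = 11 \cdot \frac{37}{36} \cdot 22 = \frac{407}{36} \cdot 22 = \frac{4477}{18}$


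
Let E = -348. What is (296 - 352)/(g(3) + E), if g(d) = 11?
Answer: 56/337 ≈ 0.16617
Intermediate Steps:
(296 - 352)/(g(3) + E) = (296 - 352)/(11 - 348) = -56/(-337) = -56*(-1/337) = 56/337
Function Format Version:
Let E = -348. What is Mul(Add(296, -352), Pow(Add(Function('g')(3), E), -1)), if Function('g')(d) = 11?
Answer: Rational(56, 337) ≈ 0.16617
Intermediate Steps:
Mul(Add(296, -352), Pow(Add(Function('g')(3), E), -1)) = Mul(Add(296, -352), Pow(Add(11, -348), -1)) = Mul(-56, Pow(-337, -1)) = Mul(-56, Rational(-1, 337)) = Rational(56, 337)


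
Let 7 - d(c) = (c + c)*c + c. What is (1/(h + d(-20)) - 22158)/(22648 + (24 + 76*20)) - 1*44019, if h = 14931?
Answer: -15077276193347/342510336 ≈ -44020.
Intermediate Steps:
d(c) = 7 - c - 2*c² (d(c) = 7 - ((c + c)*c + c) = 7 - ((2*c)*c + c) = 7 - (2*c² + c) = 7 - (c + 2*c²) = 7 + (-c - 2*c²) = 7 - c - 2*c²)
(1/(h + d(-20)) - 22158)/(22648 + (24 + 76*20)) - 1*44019 = (1/(14931 + (7 - 1*(-20) - 2*(-20)²)) - 22158)/(22648 + (24 + 76*20)) - 1*44019 = (1/(14931 + (7 + 20 - 2*400)) - 22158)/(22648 + (24 + 1520)) - 44019 = (1/(14931 + (7 + 20 - 800)) - 22158)/(22648 + 1544) - 44019 = (1/(14931 - 773) - 22158)/24192 - 44019 = (1/14158 - 22158)*(1/24192) - 44019 = -313712963/14158*1/24192 - 44019 = -313712963/342510336 - 44019 = -15077276193347/342510336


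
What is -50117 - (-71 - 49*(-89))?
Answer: -54407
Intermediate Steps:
-50117 - (-71 - 49*(-89)) = -50117 - (-71 + 4361) = -50117 - 1*4290 = -50117 - 4290 = -54407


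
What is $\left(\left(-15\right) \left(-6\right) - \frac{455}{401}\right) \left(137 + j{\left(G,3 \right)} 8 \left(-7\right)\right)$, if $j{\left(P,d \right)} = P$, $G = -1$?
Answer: $\frac{6877555}{401} \approx 17151.0$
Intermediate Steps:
$\left(\left(-15\right) \left(-6\right) - \frac{455}{401}\right) \left(137 + j{\left(G,3 \right)} 8 \left(-7\right)\right) = \left(\left(-15\right) \left(-6\right) - \frac{455}{401}\right) \left(137 + \left(-1\right) 8 \left(-7\right)\right) = \left(90 - \frac{455}{401}\right) \left(137 - -56\right) = \left(90 - \frac{455}{401}\right) \left(137 + 56\right) = \frac{35635}{401} \cdot 193 = \frac{6877555}{401}$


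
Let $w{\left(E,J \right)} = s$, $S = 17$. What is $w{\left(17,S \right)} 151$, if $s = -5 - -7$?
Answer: $302$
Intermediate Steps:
$s = 2$ ($s = -5 + 7 = 2$)
$w{\left(E,J \right)} = 2$
$w{\left(17,S \right)} 151 = 2 \cdot 151 = 302$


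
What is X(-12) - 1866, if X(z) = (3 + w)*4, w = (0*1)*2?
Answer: -1854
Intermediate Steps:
w = 0 (w = 0*2 = 0)
X(z) = 12 (X(z) = (3 + 0)*4 = 3*4 = 12)
X(-12) - 1866 = 12 - 1866 = -1854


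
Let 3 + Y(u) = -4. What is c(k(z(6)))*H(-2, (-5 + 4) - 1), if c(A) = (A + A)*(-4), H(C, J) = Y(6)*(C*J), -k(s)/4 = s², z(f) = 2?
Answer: -3584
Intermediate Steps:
Y(u) = -7 (Y(u) = -3 - 4 = -7)
k(s) = -4*s²
H(C, J) = -7*C*J
c(A) = -8*A (c(A) = (2*A)*(-4) = -8*A)
c(k(z(6)))*H(-2, (-5 + 4) - 1) = (-(-32)*2²)*(-7*(-2)*((-5 + 4) - 1)) = (-(-32)*4)*(-7*(-2)*(-1 - 1)) = (-8*(-16))*(-7*(-2)*(-2)) = 128*(-28) = -3584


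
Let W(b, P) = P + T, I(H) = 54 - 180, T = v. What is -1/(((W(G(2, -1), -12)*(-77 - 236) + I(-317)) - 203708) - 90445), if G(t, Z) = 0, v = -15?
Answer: 1/285828 ≈ 3.4986e-6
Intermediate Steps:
T = -15
I(H) = -126
W(b, P) = -15 + P (W(b, P) = P - 15 = -15 + P)
-1/(((W(G(2, -1), -12)*(-77 - 236) + I(-317)) - 203708) - 90445) = -1/((((-15 - 12)*(-77 - 236) - 126) - 203708) - 90445) = -1/(((-27*(-313) - 126) - 203708) - 90445) = -1/(((8451 - 126) - 203708) - 90445) = -1/((8325 - 203708) - 90445) = -1/(-195383 - 90445) = -1/(-285828) = -1*(-1/285828) = 1/285828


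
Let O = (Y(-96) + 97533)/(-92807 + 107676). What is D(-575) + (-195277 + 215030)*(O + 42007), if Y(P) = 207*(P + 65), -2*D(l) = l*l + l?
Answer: 12337111003122/14869 ≈ 8.2972e+8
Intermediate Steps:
D(l) = -l/2 - l²/2 (D(l) = -(l*l + l)/2 = -(l² + l)/2 = -(l + l²)/2 = -l/2 - l²/2)
Y(P) = 13455 + 207*P (Y(P) = 207*(65 + P) = 13455 + 207*P)
O = 91116/14869 (O = ((13455 + 207*(-96)) + 97533)/(-92807 + 107676) = ((13455 - 19872) + 97533)/14869 = (-6417 + 97533)*(1/14869) = 91116*(1/14869) = 91116/14869 ≈ 6.1279)
D(-575) + (-195277 + 215030)*(O + 42007) = -½*(-575)*(1 - 575) + (-195277 + 215030)*(91116/14869 + 42007) = -½*(-575)*(-574) + 19753*(624693199/14869) = -165025 + 12339564759847/14869 = 12337111003122/14869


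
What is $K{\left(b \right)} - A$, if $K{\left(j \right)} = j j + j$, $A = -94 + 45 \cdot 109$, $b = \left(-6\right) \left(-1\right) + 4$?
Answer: $-4701$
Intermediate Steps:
$b = 10$ ($b = 6 + 4 = 10$)
$A = 4811$ ($A = -94 + 4905 = 4811$)
$K{\left(j \right)} = j + j^{2}$ ($K{\left(j \right)} = j^{2} + j = j + j^{2}$)
$K{\left(b \right)} - A = 10 \left(1 + 10\right) - 4811 = 10 \cdot 11 - 4811 = 110 - 4811 = -4701$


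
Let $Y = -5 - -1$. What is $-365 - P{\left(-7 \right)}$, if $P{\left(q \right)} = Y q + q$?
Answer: $-386$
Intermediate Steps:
$Y = -4$ ($Y = -5 + 1 = -4$)
$P{\left(q \right)} = - 3 q$ ($P{\left(q \right)} = - 4 q + q = - 3 q$)
$-365 - P{\left(-7 \right)} = -365 - \left(-3\right) \left(-7\right) = -365 - 21 = -386$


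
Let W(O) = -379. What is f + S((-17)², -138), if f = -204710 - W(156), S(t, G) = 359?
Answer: -203972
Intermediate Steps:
f = -204331 (f = -204710 - 1*(-379) = -204710 + 379 = -204331)
f + S((-17)², -138) = -204331 + 359 = -203972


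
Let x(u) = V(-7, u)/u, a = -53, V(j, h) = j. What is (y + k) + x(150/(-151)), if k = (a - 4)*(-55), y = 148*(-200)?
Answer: -3968693/150 ≈ -26458.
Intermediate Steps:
y = -29600
k = 3135 (k = (-53 - 4)*(-55) = -57*(-55) = 3135)
x(u) = -7/u
(y + k) + x(150/(-151)) = (-29600 + 3135) - 7/(150/(-151)) = -26465 - 7/(150*(-1/151)) = -26465 - 7/(-150/151) = -26465 - 7*(-151/150) = -26465 + 1057/150 = -3968693/150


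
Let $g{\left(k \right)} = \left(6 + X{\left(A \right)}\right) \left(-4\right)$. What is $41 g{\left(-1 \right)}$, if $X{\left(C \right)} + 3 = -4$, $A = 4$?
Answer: $164$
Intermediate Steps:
$X{\left(C \right)} = -7$ ($X{\left(C \right)} = -3 - 4 = -7$)
$g{\left(k \right)} = 4$ ($g{\left(k \right)} = \left(6 - 7\right) \left(-4\right) = \left(-1\right) \left(-4\right) = 4$)
$41 g{\left(-1 \right)} = 41 \cdot 4 = 164$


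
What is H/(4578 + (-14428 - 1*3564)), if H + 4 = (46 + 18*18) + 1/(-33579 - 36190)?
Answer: -25535453/935881366 ≈ -0.027285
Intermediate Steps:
H = 25535453/69769 (H = -4 + ((46 + 18*18) + 1/(-33579 - 36190)) = -4 + ((46 + 324) + 1/(-69769)) = -4 + (370 - 1/69769) = -4 + 25814529/69769 = 25535453/69769 ≈ 366.00)
H/(4578 + (-14428 - 1*3564)) = 25535453/(69769*(4578 + (-14428 - 1*3564))) = 25535453/(69769*(4578 + (-14428 - 3564))) = 25535453/(69769*(4578 - 17992)) = (25535453/69769)/(-13414) = (25535453/69769)*(-1/13414) = -25535453/935881366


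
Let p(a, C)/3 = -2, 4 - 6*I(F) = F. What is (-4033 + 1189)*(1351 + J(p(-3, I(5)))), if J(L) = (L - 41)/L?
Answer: -3864522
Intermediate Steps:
I(F) = ⅔ - F/6
p(a, C) = -6 (p(a, C) = 3*(-2) = -6)
J(L) = (-41 + L)/L
(-4033 + 1189)*(1351 + J(p(-3, I(5)))) = (-4033 + 1189)*(1351 + (-41 - 6)/(-6)) = -2844*(1351 - ⅙*(-47)) = -2844*(1351 + 47/6) = -2844*8153/6 = -3864522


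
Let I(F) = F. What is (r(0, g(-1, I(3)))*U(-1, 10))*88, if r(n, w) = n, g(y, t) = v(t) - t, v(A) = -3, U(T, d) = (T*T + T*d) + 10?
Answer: 0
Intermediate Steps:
U(T, d) = 10 + T² + T*d (U(T, d) = (T² + T*d) + 10 = 10 + T² + T*d)
g(y, t) = -3 - t
(r(0, g(-1, I(3)))*U(-1, 10))*88 = (0*(10 + (-1)² - 1*10))*88 = (0*(10 + 1 - 10))*88 = (0*1)*88 = 0*88 = 0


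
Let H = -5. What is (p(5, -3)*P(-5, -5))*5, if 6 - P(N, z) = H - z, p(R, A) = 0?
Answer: 0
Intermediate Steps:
P(N, z) = 11 + z (P(N, z) = 6 - (-5 - z) = 6 + (5 + z) = 11 + z)
(p(5, -3)*P(-5, -5))*5 = (0*(11 - 5))*5 = (0*6)*5 = 0*5 = 0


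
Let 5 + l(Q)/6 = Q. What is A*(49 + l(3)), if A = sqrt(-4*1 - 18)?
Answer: 37*I*sqrt(22) ≈ 173.55*I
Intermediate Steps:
l(Q) = -30 + 6*Q
A = I*sqrt(22) (A = sqrt(-4 - 18) = sqrt(-22) = I*sqrt(22) ≈ 4.6904*I)
A*(49 + l(3)) = (I*sqrt(22))*(49 + (-30 + 6*3)) = (I*sqrt(22))*(49 + (-30 + 18)) = (I*sqrt(22))*(49 - 12) = (I*sqrt(22))*37 = 37*I*sqrt(22)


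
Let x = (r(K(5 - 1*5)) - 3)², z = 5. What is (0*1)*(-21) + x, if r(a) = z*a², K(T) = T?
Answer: 9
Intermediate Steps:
r(a) = 5*a²
x = 9 (x = (5*(5 - 1*5)² - 3)² = (5*(5 - 5)² - 3)² = (5*0² - 3)² = (5*0 - 3)² = (0 - 3)² = (-3)² = 9)
(0*1)*(-21) + x = (0*1)*(-21) + 9 = 0*(-21) + 9 = 0 + 9 = 9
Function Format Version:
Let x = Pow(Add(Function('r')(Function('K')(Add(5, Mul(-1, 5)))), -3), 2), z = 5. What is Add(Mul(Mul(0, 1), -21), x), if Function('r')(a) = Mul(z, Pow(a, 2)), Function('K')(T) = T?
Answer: 9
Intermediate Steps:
Function('r')(a) = Mul(5, Pow(a, 2))
x = 9 (x = Pow(Add(Mul(5, Pow(Add(5, Mul(-1, 5)), 2)), -3), 2) = Pow(Add(Mul(5, Pow(Add(5, -5), 2)), -3), 2) = Pow(Add(Mul(5, Pow(0, 2)), -3), 2) = Pow(Add(Mul(5, 0), -3), 2) = Pow(Add(0, -3), 2) = Pow(-3, 2) = 9)
Add(Mul(Mul(0, 1), -21), x) = Add(Mul(Mul(0, 1), -21), 9) = Add(Mul(0, -21), 9) = Add(0, 9) = 9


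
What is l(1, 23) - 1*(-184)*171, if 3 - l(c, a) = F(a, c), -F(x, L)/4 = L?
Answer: 31471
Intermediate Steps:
F(x, L) = -4*L
l(c, a) = 3 + 4*c (l(c, a) = 3 - (-4)*c = 3 + 4*c)
l(1, 23) - 1*(-184)*171 = (3 + 4*1) - 1*(-184)*171 = (3 + 4) + 184*171 = 7 + 31464 = 31471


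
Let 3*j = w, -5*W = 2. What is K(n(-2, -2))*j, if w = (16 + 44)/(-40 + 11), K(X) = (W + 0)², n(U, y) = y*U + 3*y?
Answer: -16/145 ≈ -0.11034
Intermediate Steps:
W = -⅖ (W = -⅕*2 = -⅖ ≈ -0.40000)
n(U, y) = 3*y + U*y (n(U, y) = U*y + 3*y = 3*y + U*y)
K(X) = 4/25 (K(X) = (-⅖ + 0)² = (-⅖)² = 4/25)
w = -60/29 (w = 60/(-29) = 60*(-1/29) = -60/29 ≈ -2.0690)
j = -20/29 (j = (⅓)*(-60/29) = -20/29 ≈ -0.68966)
K(n(-2, -2))*j = (4/25)*(-20/29) = -16/145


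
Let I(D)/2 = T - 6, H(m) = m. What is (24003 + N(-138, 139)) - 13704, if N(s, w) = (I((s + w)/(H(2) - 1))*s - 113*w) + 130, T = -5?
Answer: -2242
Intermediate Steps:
I(D) = -22 (I(D) = 2*(-5 - 6) = 2*(-11) = -22)
N(s, w) = 130 - 113*w - 22*s (N(s, w) = (-22*s - 113*w) + 130 = (-113*w - 22*s) + 130 = 130 - 113*w - 22*s)
(24003 + N(-138, 139)) - 13704 = (24003 + (130 - 113*139 - 22*(-138))) - 13704 = (24003 + (130 - 15707 + 3036)) - 13704 = (24003 - 12541) - 13704 = 11462 - 13704 = -2242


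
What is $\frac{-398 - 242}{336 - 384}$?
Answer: $\frac{40}{3} \approx 13.333$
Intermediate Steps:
$\frac{-398 - 242}{336 - 384} = \frac{-398 - 242}{-48} = \left(-398 - 242\right) \left(- \frac{1}{48}\right) = \left(-640\right) \left(- \frac{1}{48}\right) = \frac{40}{3}$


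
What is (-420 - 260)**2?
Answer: 462400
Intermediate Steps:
(-420 - 260)**2 = (-680)**2 = 462400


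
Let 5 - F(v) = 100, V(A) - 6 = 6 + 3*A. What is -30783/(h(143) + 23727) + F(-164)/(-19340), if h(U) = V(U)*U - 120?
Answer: -19570319/55873260 ≈ -0.35026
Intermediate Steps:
V(A) = 12 + 3*A (V(A) = 6 + (6 + 3*A) = 12 + 3*A)
F(v) = -95 (F(v) = 5 - 1*100 = 5 - 100 = -95)
h(U) = -120 + U*(12 + 3*U) (h(U) = (12 + 3*U)*U - 120 = U*(12 + 3*U) - 120 = -120 + U*(12 + 3*U))
-30783/(h(143) + 23727) + F(-164)/(-19340) = -30783/((-120 + 3*143*(4 + 143)) + 23727) - 95/(-19340) = -30783/((-120 + 3*143*147) + 23727) - 95*(-1/19340) = -30783/((-120 + 63063) + 23727) + 19/3868 = -30783/(62943 + 23727) + 19/3868 = -30783/86670 + 19/3868 = -30783*1/86670 + 19/3868 = -10261/28890 + 19/3868 = -19570319/55873260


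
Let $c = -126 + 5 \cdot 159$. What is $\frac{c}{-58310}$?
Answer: $- \frac{669}{58310} \approx -0.011473$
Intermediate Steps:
$c = 669$ ($c = -126 + 795 = 669$)
$\frac{c}{-58310} = \frac{669}{-58310} = 669 \left(- \frac{1}{58310}\right) = - \frac{669}{58310}$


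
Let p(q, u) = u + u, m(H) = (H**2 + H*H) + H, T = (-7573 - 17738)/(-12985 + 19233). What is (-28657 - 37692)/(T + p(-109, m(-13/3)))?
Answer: -339176088/318955 ≈ -1063.4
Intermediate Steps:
T = -2301/568 (T = -25311/6248 = -25311*1/6248 = -2301/568 ≈ -4.0511)
m(H) = H + 2*H**2 (m(H) = (H**2 + H**2) + H = 2*H**2 + H = H + 2*H**2)
p(q, u) = 2*u
(-28657 - 37692)/(T + p(-109, m(-13/3))) = (-28657 - 37692)/(-2301/568 + 2*((-13/3)*(1 + 2*(-13/3)))) = -66349/(-2301/568 + 2*((-13*1/3)*(1 + 2*(-13*1/3)))) = -66349/(-2301/568 + 2*(-13*(1 + 2*(-13/3))/3)) = -66349/(-2301/568 + 2*(-13*(1 - 26/3)/3)) = -66349/(-2301/568 + 2*(-13/3*(-23/3))) = -66349/(-2301/568 + 2*(299/9)) = -66349/(-2301/568 + 598/9) = -66349/318955/5112 = -66349*5112/318955 = -339176088/318955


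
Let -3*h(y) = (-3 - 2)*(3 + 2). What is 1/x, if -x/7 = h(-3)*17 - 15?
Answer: -3/2660 ≈ -0.0011278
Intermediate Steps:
h(y) = 25/3 (h(y) = -(-3 - 2)*(3 + 2)/3 = -(-5)*5/3 = -⅓*(-25) = 25/3)
x = -2660/3 (x = -7*((25/3)*17 - 15) = -7*(425/3 - 15) = -7*380/3 = -2660/3 ≈ -886.67)
1/x = 1/(-2660/3) = -3/2660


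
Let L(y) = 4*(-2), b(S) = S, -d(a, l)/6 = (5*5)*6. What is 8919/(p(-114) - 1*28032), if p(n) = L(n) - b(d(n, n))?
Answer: -8919/27140 ≈ -0.32863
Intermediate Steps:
d(a, l) = -900 (d(a, l) = -6*5*5*6 = -150*6 = -6*150 = -900)
L(y) = -8
p(n) = 892 (p(n) = -8 - 1*(-900) = -8 + 900 = 892)
8919/(p(-114) - 1*28032) = 8919/(892 - 1*28032) = 8919/(892 - 28032) = 8919/(-27140) = 8919*(-1/27140) = -8919/27140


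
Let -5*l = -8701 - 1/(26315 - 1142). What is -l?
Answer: -219030274/125865 ≈ -1740.2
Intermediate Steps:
l = 219030274/125865 (l = -(-8701 - 1/(26315 - 1142))/5 = -(-8701 - 1/25173)/5 = -⅕*(-219030274/25173) = 219030274/125865 ≈ 1740.2)
-l = -1*219030274/125865 = -219030274/125865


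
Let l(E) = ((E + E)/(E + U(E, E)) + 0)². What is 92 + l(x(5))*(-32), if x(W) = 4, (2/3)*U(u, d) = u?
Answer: 1788/25 ≈ 71.520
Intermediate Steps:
U(u, d) = 3*u/2
l(E) = 16/25 (l(E) = ((E + E)/(E + 3*E/2) + 0)² = ((2*E)/((5*E/2)) + 0)² = ((2*E)*(2/(5*E)) + 0)² = (⅘ + 0)² = (⅘)² = 16/25)
92 + l(x(5))*(-32) = 92 + (16/25)*(-32) = 92 - 512/25 = 1788/25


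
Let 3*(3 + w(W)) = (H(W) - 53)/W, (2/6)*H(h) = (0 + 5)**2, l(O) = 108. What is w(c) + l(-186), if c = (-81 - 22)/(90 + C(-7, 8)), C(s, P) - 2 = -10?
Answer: 30641/309 ≈ 99.162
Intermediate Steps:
H(h) = 75 (H(h) = 3*(0 + 5)**2 = 3*5**2 = 3*25 = 75)
C(s, P) = -8 (C(s, P) = 2 - 10 = -8)
c = -103/82 (c = (-81 - 22)/(90 - 8) = -103/82 ≈ -1.2561)
w(W) = -3 + 22/(3*W) (w(W) = -3 + ((75 - 53)/W)/3 = -3 + (22/W)/3 = -3 + 22/(3*W))
w(c) + l(-186) = (-3 + 22/(3*(-103/82))) + 108 = (-3 + (22/3)*(-82/103)) + 108 = (-3 - 1804/309) + 108 = -2731/309 + 108 = 30641/309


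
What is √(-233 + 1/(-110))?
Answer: 19*I*√7810/110 ≈ 15.265*I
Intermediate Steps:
√(-233 + 1/(-110)) = √(-233 - 1/110) = √(-25631/110) = 19*I*√7810/110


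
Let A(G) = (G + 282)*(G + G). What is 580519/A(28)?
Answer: 580519/17360 ≈ 33.440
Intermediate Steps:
A(G) = 2*G*(282 + G) (A(G) = (282 + G)*(2*G) = 2*G*(282 + G))
580519/A(28) = 580519/((2*28*(282 + 28))) = 580519/((2*28*310)) = 580519/17360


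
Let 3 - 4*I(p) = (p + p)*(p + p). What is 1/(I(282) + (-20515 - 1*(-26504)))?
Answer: -4/294137 ≈ -1.3599e-5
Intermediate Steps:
I(p) = ¾ - p² (I(p) = ¾ - (p + p)*(p + p)/4 = ¾ - 2*p*2*p/4 = ¾ - p²)
1/(I(282) + (-20515 - 1*(-26504))) = 1/((¾ - 1*282²) + (-20515 - 1*(-26504))) = 1/((¾ - 1*79524) + (-20515 + 26504)) = 1/((¾ - 79524) + 5989) = 1/(-318093/4 + 5989) = 1/(-294137/4) = -4/294137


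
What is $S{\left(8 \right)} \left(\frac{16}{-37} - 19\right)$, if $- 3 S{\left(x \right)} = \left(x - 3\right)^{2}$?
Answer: $\frac{17975}{111} \approx 161.94$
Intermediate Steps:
$S{\left(x \right)} = - \frac{\left(-3 + x\right)^{2}}{3}$ ($S{\left(x \right)} = - \frac{\left(x - 3\right)^{2}}{3} = - \frac{\left(-3 + x\right)^{2}}{3}$)
$S{\left(8 \right)} \left(\frac{16}{-37} - 19\right) = - \frac{\left(-3 + 8\right)^{2}}{3} \left(\frac{16}{-37} - 19\right) = - \frac{5^{2}}{3} \left(16 \left(- \frac{1}{37}\right) - 19\right) = \left(- \frac{1}{3}\right) 25 \left(- \frac{16}{37} - 19\right) = \left(- \frac{25}{3}\right) \left(- \frac{719}{37}\right) = \frac{17975}{111}$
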